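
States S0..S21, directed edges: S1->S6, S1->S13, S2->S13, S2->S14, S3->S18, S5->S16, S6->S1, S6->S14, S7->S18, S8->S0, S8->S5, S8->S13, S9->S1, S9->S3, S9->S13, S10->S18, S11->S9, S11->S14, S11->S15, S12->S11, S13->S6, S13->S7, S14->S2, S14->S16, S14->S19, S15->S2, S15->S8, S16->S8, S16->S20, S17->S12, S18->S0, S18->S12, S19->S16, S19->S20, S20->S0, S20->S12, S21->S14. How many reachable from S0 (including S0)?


BFS from S0:
  layer 0: {S0}
Reachable set: {S0}
Count = 1

1


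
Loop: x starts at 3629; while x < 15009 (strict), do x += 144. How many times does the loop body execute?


Step 1: x goes from 3629 toward 15009 by 144; the body runs while x<15009, so iterations = ceil((bound-start)/step)
Step 2: Distance=11380
Step 3: ceil(11380/144)=80

80


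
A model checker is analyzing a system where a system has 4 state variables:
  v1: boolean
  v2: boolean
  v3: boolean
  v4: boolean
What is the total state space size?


State space = product of domain sizes of all variables.
Domain sizes:
  v1 (boolean): 2
  v2 (boolean): 2
  v3 (boolean): 2
  v4 (boolean): 2
Product = 2 * 2 * 2 * 2 = 16

16


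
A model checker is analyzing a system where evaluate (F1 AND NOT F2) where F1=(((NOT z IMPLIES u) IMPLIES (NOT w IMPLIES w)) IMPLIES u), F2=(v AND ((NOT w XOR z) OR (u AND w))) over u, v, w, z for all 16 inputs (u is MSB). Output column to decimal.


F1 = (((NOT z IMPLIES u) IMPLIES (NOT w IMPLIES w)) IMPLIES u)
F2 = (v AND ((NOT w XOR z) OR (u AND w)))
Counterexample to F1=>F2 is where F1=1 and F2=0.
Evaluate each row (bits = u,v,w,z, MSB first):
  row 0 [0000]: F1=0 F2=0 -> F1&~F2 -> 0
  row 1 [0001]: F1=1 F2=0 -> F1&~F2 -> 1
  row 2 [0010]: F1=0 F2=0 -> F1&~F2 -> 0
  row 3 [0011]: F1=0 F2=0 -> F1&~F2 -> 0
  row 4 [0100]: F1=0 F2=1 -> F1&~F2 -> 0
  row 5 [0101]: F1=1 F2=0 -> F1&~F2 -> 1
  row 6 [0110]: F1=0 F2=0 -> F1&~F2 -> 0
  row 7 [0111]: F1=0 F2=1 -> F1&~F2 -> 0
  row 8 [1000]: F1=1 F2=0 -> F1&~F2 -> 1
  row 9 [1001]: F1=1 F2=0 -> F1&~F2 -> 1
  row 10 [1010]: F1=1 F2=0 -> F1&~F2 -> 1
  row 11 [1011]: F1=1 F2=0 -> F1&~F2 -> 1
  row 12 [1100]: F1=1 F2=1 -> F1&~F2 -> 0
  row 13 [1101]: F1=1 F2=0 -> F1&~F2 -> 1
  row 14 [1110]: F1=1 F2=1 -> F1&~F2 -> 0
  row 15 [1111]: F1=1 F2=1 -> F1&~F2 -> 0
Full result column, 4 rows per line (u,v fixed per line; w,z runs 00..11 left to right):
  rows 0-3 [u,v=00]: 0100  = hex 4
  rows 4-7 [u,v=01]: 0100  = hex 4
  rows 8-11 [u,v=10]: 1111  = hex F
  rows 12-15 [u,v=11]: 0100  = hex 4
Counterexample vector (row 0 .. row 15) = 0100010011110100
Output column grouped in 4s = 0100 0100 1111 0100 = 0x44F4
Convert to decimal digit by digit (value = value*16 + digit):
  4 -> 4
  4*16 + 4 = 68
  68*16 + 15 (F) = 1103
  1103*16 + 4 = 17652
Decimal = 17652

17652


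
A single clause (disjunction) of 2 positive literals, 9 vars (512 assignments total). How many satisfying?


Step 1: Total=2^9=512
Step 2: Unsat when all 2 false: 2^7=128
Step 3: Sat=512-128=384

384


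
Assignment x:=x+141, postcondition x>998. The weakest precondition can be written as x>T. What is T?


Formula: wp(x:=E, P) = P[E/x] (substitute E for x in postcondition)
Step 1: Postcondition: x>998
Step 2: Substitute x+141 for x: x+141>998
Step 3: Solve for x: x > 998-141 = 857

857


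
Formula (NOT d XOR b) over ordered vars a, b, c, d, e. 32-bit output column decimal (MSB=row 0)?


Formula: (NOT d XOR b) over a, b, c, d, e (32 rows)
Evaluate each row (bits = a,b,c,d,e, MSB first):
  row 0 [00000]: (NOT 0 XOR 0) -> 1
  row 1 [00001]: (NOT 0 XOR 0) -> 1
  row 2 [00010]: (NOT 1 XOR 0) -> 0
  row 3 [00011]: (NOT 1 XOR 0) -> 0
  row 4 [00100]: (NOT 0 XOR 0) -> 1
  row 5 [00101]: (NOT 0 XOR 0) -> 1
  row 6 [00110]: (NOT 1 XOR 0) -> 0
  row 7 [00111]: (NOT 1 XOR 0) -> 0
  row 8 [01000]: (NOT 0 XOR 1) -> 0
  row 9 [01001]: (NOT 0 XOR 1) -> 0
  row 10 [01010]: (NOT 1 XOR 1) -> 1
  row 11 [01011]: (NOT 1 XOR 1) -> 1
  row 12 [01100]: (NOT 0 XOR 1) -> 0
  row 13 [01101]: (NOT 0 XOR 1) -> 0
  row 14 [01110]: (NOT 1 XOR 1) -> 1
  row 15 [01111]: (NOT 1 XOR 1) -> 1
  row 16 [10000]: (NOT 0 XOR 0) -> 1
  row 17 [10001]: (NOT 0 XOR 0) -> 1
  row 18 [10010]: (NOT 1 XOR 0) -> 0
  row 19 [10011]: (NOT 1 XOR 0) -> 0
  row 20 [10100]: (NOT 0 XOR 0) -> 1
  row 21 [10101]: (NOT 0 XOR 0) -> 1
  row 22 [10110]: (NOT 1 XOR 0) -> 0
  row 23 [10111]: (NOT 1 XOR 0) -> 0
  row 24 [11000]: (NOT 0 XOR 1) -> 0
  row 25 [11001]: (NOT 0 XOR 1) -> 0
  row 26 [11010]: (NOT 1 XOR 1) -> 1
  row 27 [11011]: (NOT 1 XOR 1) -> 1
  row 28 [11100]: (NOT 0 XOR 1) -> 0
  row 29 [11101]: (NOT 0 XOR 1) -> 0
  row 30 [11110]: (NOT 1 XOR 1) -> 1
  row 31 [11111]: (NOT 1 XOR 1) -> 1
Full result column, 4 rows per line (a,b,c fixed per line; d,e runs 00..11 left to right):
  rows 0-3 [a,b,c=000]: 1100  = hex C
  rows 4-7 [a,b,c=001]: 1100  = hex C
  rows 8-11 [a,b,c=010]: 0011  = hex 3
  rows 12-15 [a,b,c=011]: 0011  = hex 3
  rows 16-19 [a,b,c=100]: 1100  = hex C
  rows 20-23 [a,b,c=101]: 1100  = hex C
  rows 24-27 [a,b,c=110]: 0011  = hex 3
  rows 28-31 [a,b,c=111]: 0011  = hex 3
Output column (row 0 .. row 31) = 11001100001100111100110000110011
Output column grouped in 4s = 1100 1100 0011 0011 1100 1100 0011 0011 = 0xCC33CC33
Convert to decimal digit by digit (value = value*16 + digit):
  C -> 12
  12*16 + 12 (C) = 204
  204*16 + 3 = 3267
  3267*16 + 3 = 52275
  52275*16 + 12 (C) = 836412
  836412*16 + 12 (C) = 13382604
  13382604*16 + 3 = 214121667
  214121667*16 + 3 = 3425946675
Decimal = 3425946675

3425946675


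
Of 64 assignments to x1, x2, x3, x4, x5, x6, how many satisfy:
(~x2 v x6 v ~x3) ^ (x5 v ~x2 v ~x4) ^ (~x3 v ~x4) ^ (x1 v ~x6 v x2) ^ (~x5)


CNF with 5 clauses over 6 vars (64 assignments).
An assignment satisfies CNF iff every clause has >=1 true literal.
Check each row (bits = x1,x2,x3,x4,x5,x6; clause T/F shown):
  row 0 [000000]: clauses=TTTTT -> 1
  row 1 [000001]: clauses=TTTFT -> 0
  row 2 [000010]: clauses=TTTTF -> 0
  row 3 [000011]: clauses=TTTFF -> 0
  row 4 [000100]: clauses=TTTTT -> 1
  (every remaining row is evaluated the same way; all 64 results are listed next)
Full result column, 8 rows per line (x1,x2,x3 fixed per line; x4,x5,x6 runs 000..111 left to right):
  rows 0-7 [x1,x2,x3=000]: 10001000  (ones: 2)
  rows 8-15 [x1,x2,x3=001]: 10000000  (ones: 1)
  rows 16-23 [x1,x2,x3=010]: 11000000  (ones: 2)
  rows 24-31 [x1,x2,x3=011]: 01000000  (ones: 1)
  rows 32-39 [x1,x2,x3=100]: 11001100  (ones: 4)
  rows 40-47 [x1,x2,x3=101]: 11000000  (ones: 2)
  rows 48-55 [x1,x2,x3=110]: 11000000  (ones: 2)
  rows 56-63 [x1,x2,x3=111]: 01000000  (ones: 1)
Satisfying assignments = 2+1+2+1+4+2+2+1 = 15

15


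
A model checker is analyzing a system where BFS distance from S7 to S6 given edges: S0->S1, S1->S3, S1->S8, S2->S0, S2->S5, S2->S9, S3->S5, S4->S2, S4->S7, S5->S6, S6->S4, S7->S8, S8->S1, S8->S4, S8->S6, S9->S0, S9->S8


BFS layer-by-layer from S7:
  dist 0: {S7}
  dist 1: {S8}
  dist 2: {S1, S4, S6}
  -> S6 reached at distance 2
Shortest path length = 2

2


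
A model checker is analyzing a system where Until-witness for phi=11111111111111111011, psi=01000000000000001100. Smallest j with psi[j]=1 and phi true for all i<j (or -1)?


(phi U psi) at 0: need smallest j with psi[j]=1 and phi[i]=1 for all i in [0,j).
Scan from step 0:
  step 0: phi=1, psi=0 -> continue
  step 1: psi=1 and phi held for [0,1) -> witness found
Witness step = 1

1


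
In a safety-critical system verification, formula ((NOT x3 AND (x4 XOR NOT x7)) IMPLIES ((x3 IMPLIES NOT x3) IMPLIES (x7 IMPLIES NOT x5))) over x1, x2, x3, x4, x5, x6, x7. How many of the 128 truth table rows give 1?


Formula: ((NOT x3 AND (x4 XOR NOT x7)) IMPLIES ((x3 IMPLIES NOT x3) IMPLIES (x7 IMPLIES NOT x5))) over 7 vars (128 rows)
Evaluate each row (x1, x2, x3, x4, x5, x6, x7 as bits, MSB first):
  row 0 [0000000]: ((NOT 0 AND (0 XOR NOT 0)) IMPLIES ((0 IMPLIES NOT 0) IMPLIES (0 IMPLIES NOT 0))) -> 1
  row 1 [0000001]: ((NOT 0 AND (0 XOR NOT 1)) IMPLIES ((0 IMPLIES NOT 0) IMPLIES (1 IMPLIES NOT 0))) -> 1
  row 2 [0000010]: ((NOT 0 AND (0 XOR NOT 0)) IMPLIES ((0 IMPLIES NOT 0) IMPLIES (0 IMPLIES NOT 0))) -> 1
  row 3 [0000011]: ((NOT 0 AND (0 XOR NOT 1)) IMPLIES ((0 IMPLIES NOT 0) IMPLIES (1 IMPLIES NOT 0))) -> 1
  row 4 [0000100]: ((NOT 0 AND (0 XOR NOT 0)) IMPLIES ((0 IMPLIES NOT 0) IMPLIES (0 IMPLIES NOT 1))) -> 1
  (every remaining row is evaluated the same way; all 128 results are listed next)
Full result column, 8 rows per line (x1,x2,x3,x4 fixed per line; x5,x6,x7 runs 000..111 left to right):
  rows 0-7 [x1,x2,x3,x4=0000]: 11111111  (ones: 8)
  rows 8-15 [x1,x2,x3,x4=0001]: 11111010  (ones: 6)
  rows 16-23 [x1,x2,x3,x4=0010]: 11111111  (ones: 8)
  rows 24-31 [x1,x2,x3,x4=0011]: 11111111  (ones: 8)
  rows 32-39 [x1,x2,x3,x4=0100]: 11111111  (ones: 8)
  rows 40-47 [x1,x2,x3,x4=0101]: 11111010  (ones: 6)
  rows 48-55 [x1,x2,x3,x4=0110]: 11111111  (ones: 8)
  rows 56-63 [x1,x2,x3,x4=0111]: 11111111  (ones: 8)
  rows 64-71 [x1,x2,x3,x4=1000]: 11111111  (ones: 8)
  rows 72-79 [x1,x2,x3,x4=1001]: 11111010  (ones: 6)
  rows 80-87 [x1,x2,x3,x4=1010]: 11111111  (ones: 8)
  rows 88-95 [x1,x2,x3,x4=1011]: 11111111  (ones: 8)
  rows 96-103 [x1,x2,x3,x4=1100]: 11111111  (ones: 8)
  rows 104-111 [x1,x2,x3,x4=1101]: 11111010  (ones: 6)
  rows 112-119 [x1,x2,x3,x4=1110]: 11111111  (ones: 8)
  rows 120-127 [x1,x2,x3,x4=1111]: 11111111  (ones: 8)
Count of 1-rows = 8+6+8+8+8+6+8+8+8+6+8+8+8+6+8+8 = 120

120


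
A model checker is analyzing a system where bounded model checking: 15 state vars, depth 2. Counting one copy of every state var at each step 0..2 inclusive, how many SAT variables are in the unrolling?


BMC unrolls to depth k, creating one copy of each state var for steps 0..k.
Step count = 2 + 1 = 3 (steps 0 through 2)
Vars per step = 15
Total = 15 * 3 = 45

45


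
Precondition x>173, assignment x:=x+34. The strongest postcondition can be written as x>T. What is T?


Formula: sp(P, x:=E) = exists old_x. (x = E[old_x/x]) AND P[old_x/x] (old_x is the value of x before the assignment; eliminate old_x by solving x = E[old_x/x] for old_x)
Step 1: Precondition P: x>173, i.e. old_x > 173
Step 2: Assignment gives x = old_x + 34, so old_x = x - 34
Step 3: Substitute into P: x - 34 > 173
Step 4: Simplify: x > 173+34 = 207

207


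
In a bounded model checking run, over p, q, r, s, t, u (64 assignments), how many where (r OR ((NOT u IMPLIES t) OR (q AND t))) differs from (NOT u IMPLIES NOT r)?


F1 = (r OR ((NOT u IMPLIES t) OR (q AND t)))
F2 = (NOT u IMPLIES NOT r)
Evaluate both on each of 64 rows (bits = p,q,r,s,t,u):
  row 0 [000000]: F1=0 F2=1 (differ) -> 1
  row 1 [000001]: F1=1 F2=1 -> 0
  row 2 [000010]: F1=1 F2=1 -> 0
  row 3 [000011]: F1=1 F2=1 -> 0
  row 4 [000100]: F1=0 F2=1 (differ) -> 1
  (every remaining row is evaluated the same way; all 64 results are listed next)
Full result column, 8 rows per line (p,q,r fixed per line; s,t,u runs 000..111 left to right):
  rows 0-7 [p,q,r=000]: 10001000  (ones: 2)
  rows 8-15 [p,q,r=001]: 10101010  (ones: 4)
  rows 16-23 [p,q,r=010]: 10001000  (ones: 2)
  rows 24-31 [p,q,r=011]: 10101010  (ones: 4)
  rows 32-39 [p,q,r=100]: 10001000  (ones: 2)
  rows 40-47 [p,q,r=101]: 10101010  (ones: 4)
  rows 48-55 [p,q,r=110]: 10001000  (ones: 2)
  rows 56-63 [p,q,r=111]: 10101010  (ones: 4)
Disagreements = 2+4+2+4+2+4+2+4 = 24

24


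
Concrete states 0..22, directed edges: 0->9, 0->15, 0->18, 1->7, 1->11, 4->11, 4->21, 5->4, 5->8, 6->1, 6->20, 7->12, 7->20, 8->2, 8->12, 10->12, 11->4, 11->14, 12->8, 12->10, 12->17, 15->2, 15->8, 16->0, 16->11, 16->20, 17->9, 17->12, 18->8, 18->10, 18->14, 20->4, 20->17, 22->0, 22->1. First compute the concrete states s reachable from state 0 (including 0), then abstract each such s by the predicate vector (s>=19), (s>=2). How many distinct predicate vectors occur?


BFS from 0:
Concrete reachable: {0, 2, 8, 9, 10, 12, 14, 15, 17, 18}
Abstract via predicates (s>=19), (s>=2):
  (0,0) <- {0}
  (0,1) <- {2, 8, 9, 10, 12, 14, 15, 17, 18}
Distinct abstract states = 2

2


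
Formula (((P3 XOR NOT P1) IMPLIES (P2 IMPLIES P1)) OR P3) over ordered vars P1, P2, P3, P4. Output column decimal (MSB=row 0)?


Formula: (((P3 XOR NOT P1) IMPLIES (P2 IMPLIES P1)) OR P3) over P1, P2, P3, P4 (16 rows)
Evaluate each row (bits = P1,P2,P3,P4, MSB first):
  row 0 [0000]: (((0 XOR NOT 0) IMPLIES (0 IMPLIES 0)) OR 0) -> 1
  row 1 [0001]: (((0 XOR NOT 0) IMPLIES (0 IMPLIES 0)) OR 0) -> 1
  row 2 [0010]: (((1 XOR NOT 0) IMPLIES (0 IMPLIES 0)) OR 1) -> 1
  row 3 [0011]: (((1 XOR NOT 0) IMPLIES (0 IMPLIES 0)) OR 1) -> 1
  row 4 [0100]: (((0 XOR NOT 0) IMPLIES (1 IMPLIES 0)) OR 0) -> 0
  row 5 [0101]: (((0 XOR NOT 0) IMPLIES (1 IMPLIES 0)) OR 0) -> 0
  row 6 [0110]: (((1 XOR NOT 0) IMPLIES (1 IMPLIES 0)) OR 1) -> 1
  row 7 [0111]: (((1 XOR NOT 0) IMPLIES (1 IMPLIES 0)) OR 1) -> 1
  row 8 [1000]: (((0 XOR NOT 1) IMPLIES (0 IMPLIES 1)) OR 0) -> 1
  row 9 [1001]: (((0 XOR NOT 1) IMPLIES (0 IMPLIES 1)) OR 0) -> 1
  row 10 [1010]: (((1 XOR NOT 1) IMPLIES (0 IMPLIES 1)) OR 1) -> 1
  row 11 [1011]: (((1 XOR NOT 1) IMPLIES (0 IMPLIES 1)) OR 1) -> 1
  row 12 [1100]: (((0 XOR NOT 1) IMPLIES (1 IMPLIES 1)) OR 0) -> 1
  row 13 [1101]: (((0 XOR NOT 1) IMPLIES (1 IMPLIES 1)) OR 0) -> 1
  row 14 [1110]: (((1 XOR NOT 1) IMPLIES (1 IMPLIES 1)) OR 1) -> 1
  row 15 [1111]: (((1 XOR NOT 1) IMPLIES (1 IMPLIES 1)) OR 1) -> 1
Full result column, 4 rows per line (P1,P2 fixed per line; P3,P4 runs 00..11 left to right):
  rows 0-3 [P1,P2=00]: 1111  = hex F
  rows 4-7 [P1,P2=01]: 0011  = hex 3
  rows 8-11 [P1,P2=10]: 1111  = hex F
  rows 12-15 [P1,P2=11]: 1111  = hex F
Output column (row 0 .. row 15) = 1111001111111111
Output column grouped in 4s = 1111 0011 1111 1111 = 0xF3FF
Convert to decimal digit by digit (value = value*16 + digit):
  F -> 15
  15*16 + 3 = 243
  243*16 + 15 (F) = 3903
  3903*16 + 15 (F) = 62463
Decimal = 62463

62463


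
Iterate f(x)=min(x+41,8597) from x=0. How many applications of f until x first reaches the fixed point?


Step 1: x=0, cap=8597, increment=41
Step 2: x grows by 41 each step until capped at 8597; fixed point is x=8597
Step 3: iterations = ceil(8597/41) = 210

210


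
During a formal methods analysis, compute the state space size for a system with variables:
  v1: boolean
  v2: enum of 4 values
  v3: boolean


State space = product of domain sizes of all variables.
Domain sizes:
  v1 (boolean): 2
  v2 (enum of 4 values): 4
  v3 (boolean): 2
Product = 2 * 4 * 2 = 16

16


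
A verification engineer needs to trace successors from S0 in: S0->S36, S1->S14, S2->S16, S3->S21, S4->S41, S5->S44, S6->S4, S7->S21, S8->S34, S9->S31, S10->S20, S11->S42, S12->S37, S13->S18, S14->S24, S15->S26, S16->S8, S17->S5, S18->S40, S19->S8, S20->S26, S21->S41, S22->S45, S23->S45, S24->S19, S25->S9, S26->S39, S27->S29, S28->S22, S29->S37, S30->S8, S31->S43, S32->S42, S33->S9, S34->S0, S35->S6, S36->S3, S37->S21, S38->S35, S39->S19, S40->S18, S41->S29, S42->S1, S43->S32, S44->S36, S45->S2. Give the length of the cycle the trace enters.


Trace from S0 until a state repeats:
  S0 -> S36 -> S3 -> S21 -> S41 -> S29 -> S37 -> S21
S21 first seen at step 3, revisited at step 7.
Cycle length = 7 - 3 = 4

4


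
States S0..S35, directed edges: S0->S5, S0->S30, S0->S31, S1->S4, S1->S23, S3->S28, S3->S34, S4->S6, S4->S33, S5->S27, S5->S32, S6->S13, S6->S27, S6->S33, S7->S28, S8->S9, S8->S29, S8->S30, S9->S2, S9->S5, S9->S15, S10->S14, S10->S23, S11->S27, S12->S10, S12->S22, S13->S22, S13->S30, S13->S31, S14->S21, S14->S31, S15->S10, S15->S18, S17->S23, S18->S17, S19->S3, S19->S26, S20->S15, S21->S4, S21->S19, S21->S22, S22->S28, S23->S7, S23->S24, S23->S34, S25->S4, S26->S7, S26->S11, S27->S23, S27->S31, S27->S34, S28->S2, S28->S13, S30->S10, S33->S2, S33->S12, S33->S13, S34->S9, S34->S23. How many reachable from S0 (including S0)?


BFS from S0:
  layer 0: {S0}
  layer 1: {S5, S30, S31}
  layer 2: {S10, S27, S32}
  layer 3: {S14, S23, S34}
  layer 4: {S7, S9, S21, S24}
  layer 5: {S2, S4, S15, S19, S22, S28}
  layer 6: {S3, S6, S13, S18, S26, S33}
  layer 7: {S11, S12, S17}
Reachable set: {S0, S2, S3, S4, S5, S6, S7, S9, S10, S11, S12, S13, S14, S15, S17, S18, S19, S21, S22, S23, S24, S26, S27, S28, S30, S31, S32, S33, S34}
Count = 29

29


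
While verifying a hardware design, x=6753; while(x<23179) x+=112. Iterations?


Step 1: x goes from 6753 toward 23179 by 112; the body runs while x<23179, so iterations = ceil((bound-start)/step)
Step 2: Distance=16426
Step 3: ceil(16426/112)=147

147


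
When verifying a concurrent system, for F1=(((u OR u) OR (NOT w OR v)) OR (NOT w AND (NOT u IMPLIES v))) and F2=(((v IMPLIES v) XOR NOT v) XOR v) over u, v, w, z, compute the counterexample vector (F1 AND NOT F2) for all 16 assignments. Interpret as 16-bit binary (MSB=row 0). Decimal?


F1 = (((u OR u) OR (NOT w OR v)) OR (NOT w AND (NOT u IMPLIES v)))
F2 = (((v IMPLIES v) XOR NOT v) XOR v)
Counterexample to F1=>F2 is where F1=1 and F2=0.
Evaluate each row (bits = u,v,w,z, MSB first):
  row 0 [0000]: F1=1 F2=0 -> F1&~F2 -> 1
  row 1 [0001]: F1=1 F2=0 -> F1&~F2 -> 1
  row 2 [0010]: F1=0 F2=0 -> F1&~F2 -> 0
  row 3 [0011]: F1=0 F2=0 -> F1&~F2 -> 0
  row 4 [0100]: F1=1 F2=0 -> F1&~F2 -> 1
  row 5 [0101]: F1=1 F2=0 -> F1&~F2 -> 1
  row 6 [0110]: F1=1 F2=0 -> F1&~F2 -> 1
  row 7 [0111]: F1=1 F2=0 -> F1&~F2 -> 1
  row 8 [1000]: F1=1 F2=0 -> F1&~F2 -> 1
  row 9 [1001]: F1=1 F2=0 -> F1&~F2 -> 1
  row 10 [1010]: F1=1 F2=0 -> F1&~F2 -> 1
  row 11 [1011]: F1=1 F2=0 -> F1&~F2 -> 1
  row 12 [1100]: F1=1 F2=0 -> F1&~F2 -> 1
  row 13 [1101]: F1=1 F2=0 -> F1&~F2 -> 1
  row 14 [1110]: F1=1 F2=0 -> F1&~F2 -> 1
  row 15 [1111]: F1=1 F2=0 -> F1&~F2 -> 1
Full result column, 4 rows per line (u,v fixed per line; w,z runs 00..11 left to right):
  rows 0-3 [u,v=00]: 1100  = hex C
  rows 4-7 [u,v=01]: 1111  = hex F
  rows 8-11 [u,v=10]: 1111  = hex F
  rows 12-15 [u,v=11]: 1111  = hex F
Counterexample vector (row 0 .. row 15) = 1100111111111111
Output column grouped in 4s = 1100 1111 1111 1111 = 0xCFFF
Convert to decimal digit by digit (value = value*16 + digit):
  C -> 12
  12*16 + 15 (F) = 207
  207*16 + 15 (F) = 3327
  3327*16 + 15 (F) = 53247
Decimal = 53247

53247


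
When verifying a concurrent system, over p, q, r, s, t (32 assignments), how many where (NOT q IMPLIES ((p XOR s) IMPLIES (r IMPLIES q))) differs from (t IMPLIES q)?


F1 = (NOT q IMPLIES ((p XOR s) IMPLIES (r IMPLIES q)))
F2 = (t IMPLIES q)
Evaluate both on each of 32 rows (bits = p,q,r,s,t):
  row 0 [00000]: F1=1 F2=1 -> 0
  row 1 [00001]: F1=1 F2=0 (differ) -> 1
  row 2 [00010]: F1=1 F2=1 -> 0
  row 3 [00011]: F1=1 F2=0 (differ) -> 1
  row 4 [00100]: F1=1 F2=1 -> 0
  row 5 [00101]: F1=1 F2=0 (differ) -> 1
  row 6 [00110]: F1=0 F2=1 (differ) -> 1
  row 7 [00111]: F1=0 F2=0 -> 0
  row 8 [01000]: F1=1 F2=1 -> 0
  row 9 [01001]: F1=1 F2=1 -> 0
  row 10 [01010]: F1=1 F2=1 -> 0
  row 11 [01011]: F1=1 F2=1 -> 0
  row 12 [01100]: F1=1 F2=1 -> 0
  row 13 [01101]: F1=1 F2=1 -> 0
  row 14 [01110]: F1=1 F2=1 -> 0
  row 15 [01111]: F1=1 F2=1 -> 0
  row 16 [10000]: F1=1 F2=1 -> 0
  row 17 [10001]: F1=1 F2=0 (differ) -> 1
  row 18 [10010]: F1=1 F2=1 -> 0
  row 19 [10011]: F1=1 F2=0 (differ) -> 1
  row 20 [10100]: F1=0 F2=1 (differ) -> 1
  row 21 [10101]: F1=0 F2=0 -> 0
  row 22 [10110]: F1=1 F2=1 -> 0
  row 23 [10111]: F1=1 F2=0 (differ) -> 1
  row 24 [11000]: F1=1 F2=1 -> 0
  row 25 [11001]: F1=1 F2=1 -> 0
  row 26 [11010]: F1=1 F2=1 -> 0
  row 27 [11011]: F1=1 F2=1 -> 0
  row 28 [11100]: F1=1 F2=1 -> 0
  row 29 [11101]: F1=1 F2=1 -> 0
  row 30 [11110]: F1=1 F2=1 -> 0
  row 31 [11111]: F1=1 F2=1 -> 0
Full result column, 8 rows per line (p,q fixed per line; r,s,t runs 000..111 left to right):
  rows 0-7 [p,q=00]: 01010110  (ones: 4)
  rows 8-15 [p,q=01]: 00000000  (ones: 0)
  rows 16-23 [p,q=10]: 01011001  (ones: 4)
  rows 24-31 [p,q=11]: 00000000  (ones: 0)
Disagreements = 4+0+4+0 = 8

8


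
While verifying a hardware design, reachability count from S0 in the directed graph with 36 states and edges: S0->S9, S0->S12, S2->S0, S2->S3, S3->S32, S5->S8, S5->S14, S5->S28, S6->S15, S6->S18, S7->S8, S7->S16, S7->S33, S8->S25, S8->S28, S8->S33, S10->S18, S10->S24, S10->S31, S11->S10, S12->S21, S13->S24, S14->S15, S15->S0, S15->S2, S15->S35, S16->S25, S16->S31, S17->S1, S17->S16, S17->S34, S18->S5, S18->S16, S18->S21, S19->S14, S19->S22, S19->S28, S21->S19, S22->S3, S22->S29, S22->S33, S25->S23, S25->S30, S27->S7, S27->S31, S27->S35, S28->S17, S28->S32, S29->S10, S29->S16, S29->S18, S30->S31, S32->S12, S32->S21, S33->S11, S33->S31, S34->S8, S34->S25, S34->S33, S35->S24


BFS from S0:
  layer 0: {S0}
  layer 1: {S9, S12}
  layer 2: {S21}
  layer 3: {S19}
  layer 4: {S14, S22, S28}
  layer 5: {S3, S15, S17, S29, S32, S33}
  layer 6: {S1, S2, S10, S11, S16, S18, S31, S34, S35}
  layer 7: {S5, S8, S24, S25}
  layer 8: {S23, S30}
Reachable set: {S0, S1, S2, S3, S5, S8, S9, S10, S11, S12, S14, S15, S16, S17, S18, S19, S21, S22, S23, S24, S25, S28, S29, S30, S31, S32, S33, S34, S35}
Count = 29

29


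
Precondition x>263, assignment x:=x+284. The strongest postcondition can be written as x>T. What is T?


Formula: sp(P, x:=E) = exists old_x. (x = E[old_x/x]) AND P[old_x/x] (old_x is the value of x before the assignment; eliminate old_x by solving x = E[old_x/x] for old_x)
Step 1: Precondition P: x>263, i.e. old_x > 263
Step 2: Assignment gives x = old_x + 284, so old_x = x - 284
Step 3: Substitute into P: x - 284 > 263
Step 4: Simplify: x > 263+284 = 547

547


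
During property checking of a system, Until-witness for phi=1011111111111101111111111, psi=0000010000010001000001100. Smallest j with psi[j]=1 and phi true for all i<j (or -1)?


(phi U psi) at 0: need smallest j with psi[j]=1 and phi[i]=1 for all i in [0,j).
Scan from step 0:
  step 0: phi=1, psi=0 -> continue
  step 1: phi=0 -> phi-prefix broken from here
  step 5: psi=1 but phi already failed -> not a witness
  step 11: psi=1 but phi already failed -> not a witness
  step 15: psi=1 but phi already failed -> not a witness
  step 21: psi=1 but phi already failed -> not a witness
  step 22: psi=1 but phi already failed -> not a witness
  end of trace: no witness -> -1
Witness step = -1

-1


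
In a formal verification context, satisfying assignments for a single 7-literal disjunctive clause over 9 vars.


Step 1: Total=2^9=512
Step 2: Unsat when all 7 false: 2^2=4
Step 3: Sat=512-4=508

508


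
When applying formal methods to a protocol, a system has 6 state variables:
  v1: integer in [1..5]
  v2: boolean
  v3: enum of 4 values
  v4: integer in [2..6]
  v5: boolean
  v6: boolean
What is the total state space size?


State space = product of domain sizes of all variables.
Domain sizes:
  v1 (integer in [1..5]): 5
  v2 (boolean): 2
  v3 (enum of 4 values): 4
  v4 (integer in [2..6]): 5
  v5 (boolean): 2
  v6 (boolean): 2
Product = 5 * 2 * 4 * 5 * 2 * 2 = 800

800


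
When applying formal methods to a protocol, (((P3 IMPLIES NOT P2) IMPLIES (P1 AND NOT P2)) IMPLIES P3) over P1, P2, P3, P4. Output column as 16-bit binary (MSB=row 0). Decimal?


Formula: (((P3 IMPLIES NOT P2) IMPLIES (P1 AND NOT P2)) IMPLIES P3) over P1, P2, P3, P4 (16 rows)
Evaluate each row (bits = P1,P2,P3,P4, MSB first):
  row 0 [0000]: (((0 IMPLIES NOT 0) IMPLIES (0 AND NOT 0)) IMPLIES 0) -> 1
  row 1 [0001]: (((0 IMPLIES NOT 0) IMPLIES (0 AND NOT 0)) IMPLIES 0) -> 1
  row 2 [0010]: (((1 IMPLIES NOT 0) IMPLIES (0 AND NOT 0)) IMPLIES 1) -> 1
  row 3 [0011]: (((1 IMPLIES NOT 0) IMPLIES (0 AND NOT 0)) IMPLIES 1) -> 1
  row 4 [0100]: (((0 IMPLIES NOT 1) IMPLIES (0 AND NOT 1)) IMPLIES 0) -> 1
  row 5 [0101]: (((0 IMPLIES NOT 1) IMPLIES (0 AND NOT 1)) IMPLIES 0) -> 1
  row 6 [0110]: (((1 IMPLIES NOT 1) IMPLIES (0 AND NOT 1)) IMPLIES 1) -> 1
  row 7 [0111]: (((1 IMPLIES NOT 1) IMPLIES (0 AND NOT 1)) IMPLIES 1) -> 1
  row 8 [1000]: (((0 IMPLIES NOT 0) IMPLIES (1 AND NOT 0)) IMPLIES 0) -> 0
  row 9 [1001]: (((0 IMPLIES NOT 0) IMPLIES (1 AND NOT 0)) IMPLIES 0) -> 0
  row 10 [1010]: (((1 IMPLIES NOT 0) IMPLIES (1 AND NOT 0)) IMPLIES 1) -> 1
  row 11 [1011]: (((1 IMPLIES NOT 0) IMPLIES (1 AND NOT 0)) IMPLIES 1) -> 1
  row 12 [1100]: (((0 IMPLIES NOT 1) IMPLIES (1 AND NOT 1)) IMPLIES 0) -> 1
  row 13 [1101]: (((0 IMPLIES NOT 1) IMPLIES (1 AND NOT 1)) IMPLIES 0) -> 1
  row 14 [1110]: (((1 IMPLIES NOT 1) IMPLIES (1 AND NOT 1)) IMPLIES 1) -> 1
  row 15 [1111]: (((1 IMPLIES NOT 1) IMPLIES (1 AND NOT 1)) IMPLIES 1) -> 1
Full result column, 4 rows per line (P1,P2 fixed per line; P3,P4 runs 00..11 left to right):
  rows 0-3 [P1,P2=00]: 1111  = hex F
  rows 4-7 [P1,P2=01]: 1111  = hex F
  rows 8-11 [P1,P2=10]: 0011  = hex 3
  rows 12-15 [P1,P2=11]: 1111  = hex F
Output column (row 0 .. row 15) = 1111111100111111
Output column grouped in 4s = 1111 1111 0011 1111 = 0xFF3F
Convert to decimal digit by digit (value = value*16 + digit):
  F -> 15
  15*16 + 15 (F) = 255
  255*16 + 3 = 4083
  4083*16 + 15 (F) = 65343
Decimal = 65343

65343


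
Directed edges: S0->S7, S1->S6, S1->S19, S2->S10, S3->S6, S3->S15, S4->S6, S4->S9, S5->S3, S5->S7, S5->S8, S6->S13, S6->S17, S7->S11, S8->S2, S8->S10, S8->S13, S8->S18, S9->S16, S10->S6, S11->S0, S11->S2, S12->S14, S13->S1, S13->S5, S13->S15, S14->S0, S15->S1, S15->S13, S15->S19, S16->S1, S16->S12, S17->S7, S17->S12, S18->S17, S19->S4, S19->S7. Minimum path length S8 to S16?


BFS layer-by-layer from S8:
  dist 0: {S8}
  dist 1: {S2, S10, S13, S18}
  dist 2: {S1, S5, S6, S15, S17}
  dist 3: {S3, S7, S12, S19}
  dist 4: {S4, S11, S14}
  dist 5: {S0, S9}
  dist 6: {S16}
  -> S16 reached at distance 6
Shortest path length = 6

6


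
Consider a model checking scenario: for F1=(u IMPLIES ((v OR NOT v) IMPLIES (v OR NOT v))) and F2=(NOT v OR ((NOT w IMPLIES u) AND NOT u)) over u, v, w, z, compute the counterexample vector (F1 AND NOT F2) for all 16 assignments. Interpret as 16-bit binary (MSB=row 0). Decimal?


F1 = (u IMPLIES ((v OR NOT v) IMPLIES (v OR NOT v)))
F2 = (NOT v OR ((NOT w IMPLIES u) AND NOT u))
Counterexample to F1=>F2 is where F1=1 and F2=0.
Evaluate each row (bits = u,v,w,z, MSB first):
  row 0 [0000]: F1=1 F2=1 -> F1&~F2 -> 0
  row 1 [0001]: F1=1 F2=1 -> F1&~F2 -> 0
  row 2 [0010]: F1=1 F2=1 -> F1&~F2 -> 0
  row 3 [0011]: F1=1 F2=1 -> F1&~F2 -> 0
  row 4 [0100]: F1=1 F2=0 -> F1&~F2 -> 1
  row 5 [0101]: F1=1 F2=0 -> F1&~F2 -> 1
  row 6 [0110]: F1=1 F2=1 -> F1&~F2 -> 0
  row 7 [0111]: F1=1 F2=1 -> F1&~F2 -> 0
  row 8 [1000]: F1=1 F2=1 -> F1&~F2 -> 0
  row 9 [1001]: F1=1 F2=1 -> F1&~F2 -> 0
  row 10 [1010]: F1=1 F2=1 -> F1&~F2 -> 0
  row 11 [1011]: F1=1 F2=1 -> F1&~F2 -> 0
  row 12 [1100]: F1=1 F2=0 -> F1&~F2 -> 1
  row 13 [1101]: F1=1 F2=0 -> F1&~F2 -> 1
  row 14 [1110]: F1=1 F2=0 -> F1&~F2 -> 1
  row 15 [1111]: F1=1 F2=0 -> F1&~F2 -> 1
Full result column, 4 rows per line (u,v fixed per line; w,z runs 00..11 left to right):
  rows 0-3 [u,v=00]: 0000  = hex 0
  rows 4-7 [u,v=01]: 1100  = hex C
  rows 8-11 [u,v=10]: 0000  = hex 0
  rows 12-15 [u,v=11]: 1111  = hex F
Counterexample vector (row 0 .. row 15) = 0000110000001111
Output column grouped in 4s = 0000 1100 0000 1111 = 0x0C0F
Convert to decimal digit by digit (value = value*16 + digit):
  0 -> 0
  0*16 + 12 (C) = 12
  12*16 + 0 = 192
  192*16 + 15 (F) = 3087
Decimal = 3087

3087


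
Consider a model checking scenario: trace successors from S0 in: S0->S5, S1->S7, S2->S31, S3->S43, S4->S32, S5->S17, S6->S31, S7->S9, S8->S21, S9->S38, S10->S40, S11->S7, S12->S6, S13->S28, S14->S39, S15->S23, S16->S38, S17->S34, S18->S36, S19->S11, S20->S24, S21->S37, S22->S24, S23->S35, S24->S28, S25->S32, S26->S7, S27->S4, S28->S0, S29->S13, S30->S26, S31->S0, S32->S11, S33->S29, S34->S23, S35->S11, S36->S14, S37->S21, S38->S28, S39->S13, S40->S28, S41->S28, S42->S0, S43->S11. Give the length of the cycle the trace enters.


Trace from S0 until a state repeats:
  S0 -> S5 -> S17 -> S34 -> S23 -> S35 -> S11 -> S7 -> S9 -> S38 -> S28 -> S0
S0 first seen at step 0, revisited at step 11.
Cycle length = 11 - 0 = 11

11


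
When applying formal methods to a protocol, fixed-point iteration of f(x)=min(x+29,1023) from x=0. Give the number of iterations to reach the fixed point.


Step 1: x=0, cap=1023, increment=29
Step 2: x grows by 29 each step until capped at 1023; fixed point is x=1023
Step 3: iterations = ceil(1023/29) = 36

36


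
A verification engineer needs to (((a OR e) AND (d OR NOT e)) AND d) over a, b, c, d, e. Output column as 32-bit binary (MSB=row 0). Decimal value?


Formula: (((a OR e) AND (d OR NOT e)) AND d) over a, b, c, d, e (32 rows)
Evaluate each row (bits = a,b,c,d,e, MSB first):
  row 0 [00000]: (((0 OR 0) AND (0 OR NOT 0)) AND 0) -> 0
  row 1 [00001]: (((0 OR 1) AND (0 OR NOT 1)) AND 0) -> 0
  row 2 [00010]: (((0 OR 0) AND (1 OR NOT 0)) AND 1) -> 0
  row 3 [00011]: (((0 OR 1) AND (1 OR NOT 1)) AND 1) -> 1
  row 4 [00100]: (((0 OR 0) AND (0 OR NOT 0)) AND 0) -> 0
  row 5 [00101]: (((0 OR 1) AND (0 OR NOT 1)) AND 0) -> 0
  row 6 [00110]: (((0 OR 0) AND (1 OR NOT 0)) AND 1) -> 0
  row 7 [00111]: (((0 OR 1) AND (1 OR NOT 1)) AND 1) -> 1
  row 8 [01000]: (((0 OR 0) AND (0 OR NOT 0)) AND 0) -> 0
  row 9 [01001]: (((0 OR 1) AND (0 OR NOT 1)) AND 0) -> 0
  row 10 [01010]: (((0 OR 0) AND (1 OR NOT 0)) AND 1) -> 0
  row 11 [01011]: (((0 OR 1) AND (1 OR NOT 1)) AND 1) -> 1
  row 12 [01100]: (((0 OR 0) AND (0 OR NOT 0)) AND 0) -> 0
  row 13 [01101]: (((0 OR 1) AND (0 OR NOT 1)) AND 0) -> 0
  row 14 [01110]: (((0 OR 0) AND (1 OR NOT 0)) AND 1) -> 0
  row 15 [01111]: (((0 OR 1) AND (1 OR NOT 1)) AND 1) -> 1
  row 16 [10000]: (((1 OR 0) AND (0 OR NOT 0)) AND 0) -> 0
  row 17 [10001]: (((1 OR 1) AND (0 OR NOT 1)) AND 0) -> 0
  row 18 [10010]: (((1 OR 0) AND (1 OR NOT 0)) AND 1) -> 1
  row 19 [10011]: (((1 OR 1) AND (1 OR NOT 1)) AND 1) -> 1
  row 20 [10100]: (((1 OR 0) AND (0 OR NOT 0)) AND 0) -> 0
  row 21 [10101]: (((1 OR 1) AND (0 OR NOT 1)) AND 0) -> 0
  row 22 [10110]: (((1 OR 0) AND (1 OR NOT 0)) AND 1) -> 1
  row 23 [10111]: (((1 OR 1) AND (1 OR NOT 1)) AND 1) -> 1
  row 24 [11000]: (((1 OR 0) AND (0 OR NOT 0)) AND 0) -> 0
  row 25 [11001]: (((1 OR 1) AND (0 OR NOT 1)) AND 0) -> 0
  row 26 [11010]: (((1 OR 0) AND (1 OR NOT 0)) AND 1) -> 1
  row 27 [11011]: (((1 OR 1) AND (1 OR NOT 1)) AND 1) -> 1
  row 28 [11100]: (((1 OR 0) AND (0 OR NOT 0)) AND 0) -> 0
  row 29 [11101]: (((1 OR 1) AND (0 OR NOT 1)) AND 0) -> 0
  row 30 [11110]: (((1 OR 0) AND (1 OR NOT 0)) AND 1) -> 1
  row 31 [11111]: (((1 OR 1) AND (1 OR NOT 1)) AND 1) -> 1
Full result column, 4 rows per line (a,b,c fixed per line; d,e runs 00..11 left to right):
  rows 0-3 [a,b,c=000]: 0001  = hex 1
  rows 4-7 [a,b,c=001]: 0001  = hex 1
  rows 8-11 [a,b,c=010]: 0001  = hex 1
  rows 12-15 [a,b,c=011]: 0001  = hex 1
  rows 16-19 [a,b,c=100]: 0011  = hex 3
  rows 20-23 [a,b,c=101]: 0011  = hex 3
  rows 24-27 [a,b,c=110]: 0011  = hex 3
  rows 28-31 [a,b,c=111]: 0011  = hex 3
Output column (row 0 .. row 31) = 00010001000100010011001100110011
Output column grouped in 4s = 0001 0001 0001 0001 0011 0011 0011 0011 = 0x11113333
Convert to decimal digit by digit (value = value*16 + digit):
  1 -> 1
  1*16 + 1 = 17
  17*16 + 1 = 273
  273*16 + 1 = 4369
  4369*16 + 3 = 69907
  69907*16 + 3 = 1118515
  1118515*16 + 3 = 17896243
  17896243*16 + 3 = 286339891
Decimal = 286339891

286339891


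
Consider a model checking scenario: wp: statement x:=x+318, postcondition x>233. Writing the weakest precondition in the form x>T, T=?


Formula: wp(x:=E, P) = P[E/x] (substitute E for x in postcondition)
Step 1: Postcondition: x>233
Step 2: Substitute x+318 for x: x+318>233
Step 3: Solve for x: x > 233-318 = -85

-85


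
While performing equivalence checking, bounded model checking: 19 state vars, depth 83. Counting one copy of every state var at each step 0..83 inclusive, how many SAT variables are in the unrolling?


BMC unrolls to depth k, creating one copy of each state var for steps 0..k.
Step count = 83 + 1 = 84 (steps 0 through 83)
Vars per step = 19
Total = 19 * 84 = 1596

1596


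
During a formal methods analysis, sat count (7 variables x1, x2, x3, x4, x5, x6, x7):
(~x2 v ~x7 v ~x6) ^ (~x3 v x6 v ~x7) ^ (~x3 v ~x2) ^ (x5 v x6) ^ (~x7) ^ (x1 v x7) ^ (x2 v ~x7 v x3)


CNF with 7 clauses over 7 vars (128 assignments).
An assignment satisfies CNF iff every clause has >=1 true literal.
Check each row (bits = x1,x2,x3,x4,x5,x6,x7; clause T/F shown):
  row 0 [0000000]: clauses=TTTFTFT -> 0
  row 1 [0000001]: clauses=TTTFFTF -> 0
  row 2 [0000010]: clauses=TTTTTFT -> 0
  row 3 [0000011]: clauses=TTTTFTF -> 0
  row 4 [0000100]: clauses=TTTTTFT -> 0
  (every remaining row is evaluated the same way; all 128 results are listed next)
Full result column, 8 rows per line (x1,x2,x3,x4 fixed per line; x5,x6,x7 runs 000..111 left to right):
  rows 0-7 [x1,x2,x3,x4=0000]: 00000000  (ones: 0)
  rows 8-15 [x1,x2,x3,x4=0001]: 00000000  (ones: 0)
  rows 16-23 [x1,x2,x3,x4=0010]: 00000000  (ones: 0)
  rows 24-31 [x1,x2,x3,x4=0011]: 00000000  (ones: 0)
  rows 32-39 [x1,x2,x3,x4=0100]: 00000000  (ones: 0)
  rows 40-47 [x1,x2,x3,x4=0101]: 00000000  (ones: 0)
  rows 48-55 [x1,x2,x3,x4=0110]: 00000000  (ones: 0)
  rows 56-63 [x1,x2,x3,x4=0111]: 00000000  (ones: 0)
  rows 64-71 [x1,x2,x3,x4=1000]: 00101010  (ones: 3)
  rows 72-79 [x1,x2,x3,x4=1001]: 00101010  (ones: 3)
  rows 80-87 [x1,x2,x3,x4=1010]: 00101010  (ones: 3)
  rows 88-95 [x1,x2,x3,x4=1011]: 00101010  (ones: 3)
  rows 96-103 [x1,x2,x3,x4=1100]: 00101010  (ones: 3)
  rows 104-111 [x1,x2,x3,x4=1101]: 00101010  (ones: 3)
  rows 112-119 [x1,x2,x3,x4=1110]: 00000000  (ones: 0)
  rows 120-127 [x1,x2,x3,x4=1111]: 00000000  (ones: 0)
Satisfying assignments = 0+0+0+0+0+0+0+0+3+3+3+3+3+3+0+0 = 18

18


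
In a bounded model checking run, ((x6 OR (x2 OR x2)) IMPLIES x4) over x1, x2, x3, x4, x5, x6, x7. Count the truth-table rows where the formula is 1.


Formula: ((x6 OR (x2 OR x2)) IMPLIES x4) over 7 vars (128 rows)
Evaluate each row (x1, x2, x3, x4, x5, x6, x7 as bits, MSB first):
  row 0 [0000000]: ((0 OR (0 OR 0)) IMPLIES 0) -> 1
  row 1 [0000001]: ((0 OR (0 OR 0)) IMPLIES 0) -> 1
  row 2 [0000010]: ((1 OR (0 OR 0)) IMPLIES 0) -> 0
  row 3 [0000011]: ((1 OR (0 OR 0)) IMPLIES 0) -> 0
  row 4 [0000100]: ((0 OR (0 OR 0)) IMPLIES 0) -> 1
  (every remaining row is evaluated the same way; all 128 results are listed next)
Full result column, 8 rows per line (x1,x2,x3,x4 fixed per line; x5,x6,x7 runs 000..111 left to right):
  rows 0-7 [x1,x2,x3,x4=0000]: 11001100  (ones: 4)
  rows 8-15 [x1,x2,x3,x4=0001]: 11111111  (ones: 8)
  rows 16-23 [x1,x2,x3,x4=0010]: 11001100  (ones: 4)
  rows 24-31 [x1,x2,x3,x4=0011]: 11111111  (ones: 8)
  rows 32-39 [x1,x2,x3,x4=0100]: 00000000  (ones: 0)
  rows 40-47 [x1,x2,x3,x4=0101]: 11111111  (ones: 8)
  rows 48-55 [x1,x2,x3,x4=0110]: 00000000  (ones: 0)
  rows 56-63 [x1,x2,x3,x4=0111]: 11111111  (ones: 8)
  rows 64-71 [x1,x2,x3,x4=1000]: 11001100  (ones: 4)
  rows 72-79 [x1,x2,x3,x4=1001]: 11111111  (ones: 8)
  rows 80-87 [x1,x2,x3,x4=1010]: 11001100  (ones: 4)
  rows 88-95 [x1,x2,x3,x4=1011]: 11111111  (ones: 8)
  rows 96-103 [x1,x2,x3,x4=1100]: 00000000  (ones: 0)
  rows 104-111 [x1,x2,x3,x4=1101]: 11111111  (ones: 8)
  rows 112-119 [x1,x2,x3,x4=1110]: 00000000  (ones: 0)
  rows 120-127 [x1,x2,x3,x4=1111]: 11111111  (ones: 8)
Count of 1-rows = 4+8+4+8+0+8+0+8+4+8+4+8+0+8+0+8 = 80

80


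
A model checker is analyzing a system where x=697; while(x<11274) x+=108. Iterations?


Step 1: x goes from 697 toward 11274 by 108; the body runs while x<11274, so iterations = ceil((bound-start)/step)
Step 2: Distance=10577
Step 3: ceil(10577/108)=98

98


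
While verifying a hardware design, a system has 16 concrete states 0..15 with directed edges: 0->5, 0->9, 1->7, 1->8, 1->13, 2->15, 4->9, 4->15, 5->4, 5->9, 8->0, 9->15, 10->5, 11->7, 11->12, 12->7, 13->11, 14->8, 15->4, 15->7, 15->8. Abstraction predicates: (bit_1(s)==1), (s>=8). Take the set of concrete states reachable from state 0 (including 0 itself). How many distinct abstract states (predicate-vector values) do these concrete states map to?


BFS from 0:
Concrete reachable: {0, 4, 5, 7, 8, 9, 15}
Abstract via predicates (bit_1(s)==1), (s>=8):
  (0,0) <- {0, 4, 5}
  (0,1) <- {8, 9}
  (1,0) <- {7}
  (1,1) <- {15}
Distinct abstract states = 4

4


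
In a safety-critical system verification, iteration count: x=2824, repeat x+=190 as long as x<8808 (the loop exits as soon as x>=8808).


Step 1: x goes from 2824 toward 8808 by 190; the body runs while x<8808, so iterations = ceil((bound-start)/step)
Step 2: Distance=5984
Step 3: ceil(5984/190)=32

32


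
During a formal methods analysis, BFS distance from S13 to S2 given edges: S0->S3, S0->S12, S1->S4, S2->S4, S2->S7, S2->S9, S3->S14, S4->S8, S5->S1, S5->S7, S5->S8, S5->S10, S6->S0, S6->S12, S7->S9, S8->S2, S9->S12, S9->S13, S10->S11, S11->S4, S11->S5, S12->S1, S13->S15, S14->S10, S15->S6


BFS layer-by-layer from S13:
  dist 0: {S13}
  dist 1: {S15}
  dist 2: {S6}
  dist 3: {S0, S12}
  dist 4: {S1, S3}
  dist 5: {S4, S14}
  dist 6: {S8, S10}
  dist 7: {S2, S11}
  -> S2 reached at distance 7
Shortest path length = 7

7


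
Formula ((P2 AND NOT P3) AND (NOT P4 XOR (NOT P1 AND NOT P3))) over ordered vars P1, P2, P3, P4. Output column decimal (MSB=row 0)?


Formula: ((P2 AND NOT P3) AND (NOT P4 XOR (NOT P1 AND NOT P3))) over P1, P2, P3, P4 (16 rows)
Evaluate each row (bits = P1,P2,P3,P4, MSB first):
  row 0 [0000]: ((0 AND NOT 0) AND (NOT 0 XOR (NOT 0 AND NOT 0))) -> 0
  row 1 [0001]: ((0 AND NOT 0) AND (NOT 1 XOR (NOT 0 AND NOT 0))) -> 0
  row 2 [0010]: ((0 AND NOT 1) AND (NOT 0 XOR (NOT 0 AND NOT 1))) -> 0
  row 3 [0011]: ((0 AND NOT 1) AND (NOT 1 XOR (NOT 0 AND NOT 1))) -> 0
  row 4 [0100]: ((1 AND NOT 0) AND (NOT 0 XOR (NOT 0 AND NOT 0))) -> 0
  row 5 [0101]: ((1 AND NOT 0) AND (NOT 1 XOR (NOT 0 AND NOT 0))) -> 1
  row 6 [0110]: ((1 AND NOT 1) AND (NOT 0 XOR (NOT 0 AND NOT 1))) -> 0
  row 7 [0111]: ((1 AND NOT 1) AND (NOT 1 XOR (NOT 0 AND NOT 1))) -> 0
  row 8 [1000]: ((0 AND NOT 0) AND (NOT 0 XOR (NOT 1 AND NOT 0))) -> 0
  row 9 [1001]: ((0 AND NOT 0) AND (NOT 1 XOR (NOT 1 AND NOT 0))) -> 0
  row 10 [1010]: ((0 AND NOT 1) AND (NOT 0 XOR (NOT 1 AND NOT 1))) -> 0
  row 11 [1011]: ((0 AND NOT 1) AND (NOT 1 XOR (NOT 1 AND NOT 1))) -> 0
  row 12 [1100]: ((1 AND NOT 0) AND (NOT 0 XOR (NOT 1 AND NOT 0))) -> 1
  row 13 [1101]: ((1 AND NOT 0) AND (NOT 1 XOR (NOT 1 AND NOT 0))) -> 0
  row 14 [1110]: ((1 AND NOT 1) AND (NOT 0 XOR (NOT 1 AND NOT 1))) -> 0
  row 15 [1111]: ((1 AND NOT 1) AND (NOT 1 XOR (NOT 1 AND NOT 1))) -> 0
Full result column, 4 rows per line (P1,P2 fixed per line; P3,P4 runs 00..11 left to right):
  rows 0-3 [P1,P2=00]: 0000  = hex 0
  rows 4-7 [P1,P2=01]: 0100  = hex 4
  rows 8-11 [P1,P2=10]: 0000  = hex 0
  rows 12-15 [P1,P2=11]: 1000  = hex 8
Output column (row 0 .. row 15) = 0000010000001000
Output column grouped in 4s = 0000 0100 0000 1000 = 0x0408
Convert to decimal digit by digit (value = value*16 + digit):
  0 -> 0
  0*16 + 4 = 4
  4*16 + 0 = 64
  64*16 + 8 = 1032
Decimal = 1032

1032


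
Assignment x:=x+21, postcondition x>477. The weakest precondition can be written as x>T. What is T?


Formula: wp(x:=E, P) = P[E/x] (substitute E for x in postcondition)
Step 1: Postcondition: x>477
Step 2: Substitute x+21 for x: x+21>477
Step 3: Solve for x: x > 477-21 = 456

456


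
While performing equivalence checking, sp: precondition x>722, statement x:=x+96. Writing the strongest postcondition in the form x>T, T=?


Formula: sp(P, x:=E) = exists old_x. (x = E[old_x/x]) AND P[old_x/x] (old_x is the value of x before the assignment; eliminate old_x by solving x = E[old_x/x] for old_x)
Step 1: Precondition P: x>722, i.e. old_x > 722
Step 2: Assignment gives x = old_x + 96, so old_x = x - 96
Step 3: Substitute into P: x - 96 > 722
Step 4: Simplify: x > 722+96 = 818

818


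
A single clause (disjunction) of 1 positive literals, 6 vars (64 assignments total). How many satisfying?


Step 1: Total=2^6=64
Step 2: Unsat when all 1 false: 2^5=32
Step 3: Sat=64-32=32

32


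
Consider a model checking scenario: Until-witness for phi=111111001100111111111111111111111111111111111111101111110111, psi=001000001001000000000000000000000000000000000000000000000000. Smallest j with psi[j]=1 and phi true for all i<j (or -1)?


(phi U psi) at 0: need smallest j with psi[j]=1 and phi[i]=1 for all i in [0,j).
Scan from step 0:
  step 0: phi=1, psi=0 -> continue
  step 1: phi=1, psi=0 -> continue
  step 2: psi=1 and phi held for [0,2) -> witness found
Witness step = 2

2
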